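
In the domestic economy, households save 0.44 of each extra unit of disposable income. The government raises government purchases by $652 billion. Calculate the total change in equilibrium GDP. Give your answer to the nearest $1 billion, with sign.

+$1,482 billion

MPC = 1 − MPS = 1 − 0.44 = 0.56.
Expenditure multiplier = 1/(1 − MPC) = 1/(1 − 0.56) = 1/0.44 ≈ 2.273.
ΔY = k × ΔG = (+$652 billion) / 0.44 ≈ +$1,482 billion.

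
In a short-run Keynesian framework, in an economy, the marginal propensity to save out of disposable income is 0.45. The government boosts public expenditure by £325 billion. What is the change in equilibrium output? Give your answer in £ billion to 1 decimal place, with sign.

+£722.2 billion

MPC = 1 − MPS = 1 − 0.45 = 0.55.
Spending multiplier = 1/(1 − MPC) = 1/(1 − 0.55) = 1/0.45 ≈ 2.222.
ΔY = k × ΔG = (+£325 billion) / 0.45 ≈ +£722.2 billion.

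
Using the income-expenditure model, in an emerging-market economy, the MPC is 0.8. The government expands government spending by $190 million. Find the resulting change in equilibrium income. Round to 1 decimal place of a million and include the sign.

+$950.0 million

Government-spending multiplier = 1/(1 − MPC) = 1/(1 − 0.8) = 1/0.2 = 5.
ΔY = k × ΔG = (+$190 million) / 0.2 = +$950 million.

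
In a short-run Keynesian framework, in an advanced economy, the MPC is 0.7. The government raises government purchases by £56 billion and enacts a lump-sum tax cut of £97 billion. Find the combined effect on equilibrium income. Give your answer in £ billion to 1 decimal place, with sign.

Expenditure multiplier = 1/(1 − MPC) = 1/(1 − 0.7) = 1/0.3 ≈ 3.333.
ΔG contributes k·ΔG = (+£56 billion) / 0.3 ≈ +£186.7 billion.
ΔT of −£97 billion changes first-round spending by −c·ΔT = +£67.9 billion, contributing k·(−c·ΔT) = (+£67.9 billion) / 0.3 ≈ +£226.3 billion.
Net ΔY = k(ΔG − c·ΔT) = (+£123.9 billion) / 0.3 = +£413 billion.

+£413.0 billion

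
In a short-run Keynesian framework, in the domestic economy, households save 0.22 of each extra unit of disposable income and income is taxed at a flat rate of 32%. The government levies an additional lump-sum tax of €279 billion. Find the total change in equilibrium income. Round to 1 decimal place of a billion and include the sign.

−€463.4 billion

MPC = 1 − MPS = 1 − 0.22 = 0.78.
A lump-sum tax change of +€279 billion shifts disposable income by −€279 billion; first-round consumption changes by −c × ΔT = −0.78 × (+€279 billion) = −€217.62 billion.
Expenditure multiplier = 1/(1 − c(1−t)) = 1/(1 − 0.78×0.68) = 1/0.4696 ≈ 2.129.
The tax multiplier is −c × k ≈ −1.661, so ΔY = k × (−c·ΔT) = (−€217.62 billion) / 0.4696 ≈ −€463.4 billion.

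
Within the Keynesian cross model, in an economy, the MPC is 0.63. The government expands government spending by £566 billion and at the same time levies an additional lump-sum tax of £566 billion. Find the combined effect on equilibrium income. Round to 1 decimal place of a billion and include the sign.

+£566.0 billion

Expenditure multiplier = 1/(1 − MPC) = 1/(1 − 0.63) = 1/0.37 ≈ 2.703.
ΔG contributes k·ΔG = (+£566 billion) / 0.37 ≈ +£1,529.7 billion.
ΔT of +£566 billion changes first-round spending by −c·ΔT = −£356.58 billion, contributing k·(−c·ΔT) = (−£356.58 billion) / 0.37 ≈ −£963.7 billion.
With ΔG = ΔT and no other leakages, the balanced-budget multiplier is 1, so ΔY = ΔG = +£566 billion.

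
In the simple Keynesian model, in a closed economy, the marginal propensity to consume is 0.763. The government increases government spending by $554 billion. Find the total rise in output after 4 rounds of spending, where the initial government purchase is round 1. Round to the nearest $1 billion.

$1,545 billion

Round 1 adds ΔG = $554 billion; each later round is MPC = 0.763 times the previous.
After 4 rounds: 554 + 422.702 + 322.521626 + 246.084000638 = ΔG·(1 − c^4)/(1 − c) = 554 × (1 − 0.338920744561)/0.237 ≈ $1,545 billion.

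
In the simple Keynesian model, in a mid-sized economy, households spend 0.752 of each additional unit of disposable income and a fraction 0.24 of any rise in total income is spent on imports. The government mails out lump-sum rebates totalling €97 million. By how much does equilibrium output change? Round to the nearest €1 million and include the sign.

+€149 million

A lump-sum tax change of −€97 million shifts disposable income by +€97 million; first-round consumption changes by −c × ΔT = −0.752 × (−€97 million) = +€72.944 million.
Expenditure multiplier = 1/(1 − c + m) = 1/(1 − 0.752 + 0.24) = 1/0.488 ≈ 2.049.
The tax multiplier is −c × k ≈ −1.541, so ΔY = k × (−c·ΔT) = (+€72.944 million) / 0.488 ≈ +€149 million.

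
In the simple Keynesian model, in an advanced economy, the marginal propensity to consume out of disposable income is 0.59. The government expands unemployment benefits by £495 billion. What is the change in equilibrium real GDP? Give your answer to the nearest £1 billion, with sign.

The transfer change shifts disposable income by +£495 billion, so first-round consumption changes by c·ΔTR = 0.59 × (+£495 billion) = +£292.05 billion.
Expenditure multiplier = 1/(1 − MPC) = 1/(1 − 0.59) = 1/0.41 ≈ 2.439.
The transfer multiplier is c × k ≈ 1.439, so ΔY = k × (c·ΔTR) = (+£292.05 billion) / 0.41 ≈ +£712 billion.

+£712 billion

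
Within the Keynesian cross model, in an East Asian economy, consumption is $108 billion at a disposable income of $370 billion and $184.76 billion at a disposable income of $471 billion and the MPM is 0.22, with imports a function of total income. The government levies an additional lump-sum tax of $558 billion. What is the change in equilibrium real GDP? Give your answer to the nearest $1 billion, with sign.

MPC = ΔC/ΔYd = (184.76 − 108)/(471 − 370) = 76.76/101 = 0.76.
A lump-sum tax change of +$558 billion shifts disposable income by −$558 billion; first-round consumption changes by −c × ΔT = −0.76 × (+$558 billion) = −$424.08 billion.
Expenditure multiplier = 1/(1 − c + m) = 1/(1 − 0.76 + 0.22) = 1/0.46 ≈ 2.174.
The tax multiplier is −c × k ≈ −1.652, so ΔY = k × (−c·ΔT) = (−$424.08 billion) / 0.46 ≈ −$922 billion.

−$922 billion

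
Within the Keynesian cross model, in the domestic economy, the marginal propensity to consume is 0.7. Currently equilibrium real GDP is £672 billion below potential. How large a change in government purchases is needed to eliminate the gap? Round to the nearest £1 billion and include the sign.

+£202 billion

Spending multiplier = 1/(1 − MPC) = 1/(1 − 0.7) = 1/0.3 ≈ 3.333.
Need ΔY = +£672 billion, so ΔG = ΔY/k = (+£672 billion) × 0.3 ≈ +£202 billion.
The government should increase government purchases by £202 billion.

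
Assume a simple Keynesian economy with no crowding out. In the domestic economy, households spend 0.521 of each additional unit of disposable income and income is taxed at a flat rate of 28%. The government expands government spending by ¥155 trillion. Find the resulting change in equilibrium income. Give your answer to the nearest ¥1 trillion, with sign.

Spending multiplier = 1/(1 − c(1−t)) = 1/(1 − 0.521×0.72) = 1/0.62488 ≈ 1.6.
ΔY = k × ΔG = (+¥155 trillion) / 0.62488 ≈ +¥248 trillion.

+¥248 trillion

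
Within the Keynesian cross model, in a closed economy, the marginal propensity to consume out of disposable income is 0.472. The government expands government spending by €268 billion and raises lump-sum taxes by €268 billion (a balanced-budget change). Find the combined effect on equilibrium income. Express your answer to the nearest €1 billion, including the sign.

+€268 billion

Expenditure multiplier = 1/(1 − MPC) = 1/(1 − 0.472) = 1/0.528 ≈ 1.894.
ΔG contributes k·ΔG = (+€268 billion) / 0.528 ≈ +€507.6 billion.
ΔT of +€268 billion changes first-round spending by −c·ΔT = −€126.496 billion, contributing k·(−c·ΔT) = (−€126.496 billion) / 0.528 ≈ −€239.6 billion.
With ΔG = ΔT and no other leakages, the balanced-budget multiplier is 1, so ΔY = ΔG = +€268 billion.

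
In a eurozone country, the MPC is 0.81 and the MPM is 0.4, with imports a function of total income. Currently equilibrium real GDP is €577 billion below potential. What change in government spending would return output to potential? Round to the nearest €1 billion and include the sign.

+€340 billion

Spending multiplier = 1/(1 − c + m) = 1/(1 − 0.81 + 0.4) = 1/0.59 ≈ 1.695.
Need ΔY = +€577 billion, so ΔG = ΔY/k = (+€577 billion) × 0.59 ≈ +€340 billion.
The government should increase government spending by €340 billion.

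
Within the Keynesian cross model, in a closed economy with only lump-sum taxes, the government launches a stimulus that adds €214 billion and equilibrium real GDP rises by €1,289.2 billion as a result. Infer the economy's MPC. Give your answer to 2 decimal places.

0.83

Implied spending multiplier k = ΔY/ΔG = 1,289.2/214 ≈ 6.0243.
Since k = 1/(1 − MPC), MPC = 1 − 1/k = 1 − ΔG/ΔY = 1 − 214/1,289.2 ≈ 0.83.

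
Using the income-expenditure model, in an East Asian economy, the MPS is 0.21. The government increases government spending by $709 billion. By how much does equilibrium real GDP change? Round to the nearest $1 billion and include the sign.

MPC = 1 − MPS = 1 − 0.21 = 0.79.
Spending multiplier = 1/(1 − MPC) = 1/(1 − 0.79) = 1/0.21 ≈ 4.762.
ΔY = k × ΔG = (+$709 billion) / 0.21 ≈ +$3,376 billion.

+$3,376 billion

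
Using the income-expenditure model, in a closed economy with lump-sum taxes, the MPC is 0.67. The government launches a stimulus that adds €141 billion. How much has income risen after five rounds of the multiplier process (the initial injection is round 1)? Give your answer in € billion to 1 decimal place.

€369.6 billion

Round 1 adds ΔG = €141 billion; each later round is MPC = 0.67 times the previous.
After 5 rounds: 141 + 94.47 + 63.2949 + 42.407583 + 28.41308061 = ΔG·(1 − c^5)/(1 − c) = 141 × (1 − 0.1350125107)/0.33 ≈ €369.6 billion.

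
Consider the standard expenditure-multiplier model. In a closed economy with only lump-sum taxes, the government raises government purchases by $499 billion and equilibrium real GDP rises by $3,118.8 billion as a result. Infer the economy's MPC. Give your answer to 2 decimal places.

0.84

Implied spending multiplier k = ΔY/ΔG = 3,118.8/499 ≈ 6.2501.
Since k = 1/(1 − MPC), MPC = 1 − 1/k = 1 − ΔG/ΔY = 1 − 499/3,118.8 ≈ 0.84.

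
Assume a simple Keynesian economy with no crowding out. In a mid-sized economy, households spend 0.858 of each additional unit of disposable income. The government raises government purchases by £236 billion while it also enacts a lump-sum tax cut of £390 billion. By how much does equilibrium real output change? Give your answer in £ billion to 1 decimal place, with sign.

+£4,018.5 billion

Expenditure multiplier = 1/(1 − MPC) = 1/(1 − 0.858) = 1/0.142 ≈ 7.042.
ΔG contributes k·ΔG = (+£236 billion) / 0.142 ≈ +£1,662 billion.
ΔT of −£390 billion changes first-round spending by −c·ΔT = +£334.62 billion, contributing k·(−c·ΔT) = (+£334.62 billion) / 0.142 ≈ +£2,356.5 billion.
Net ΔY = k(ΔG − c·ΔT) = (+£570.62 billion) / 0.142 ≈ +£4,018.5 billion.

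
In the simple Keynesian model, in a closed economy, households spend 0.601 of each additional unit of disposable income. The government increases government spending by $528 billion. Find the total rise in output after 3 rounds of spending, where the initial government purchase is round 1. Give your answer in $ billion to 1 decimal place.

$1,036.0 billion

Round 1 adds ΔG = $528 billion; each later round is MPC = 0.601 times the previous.
After 3 rounds: 528 + 317.328 + 190.714128 = ΔG·(1 − c^3)/(1 − c) = 528 × (1 − 0.217081801)/0.399 ≈ $1,036 billion.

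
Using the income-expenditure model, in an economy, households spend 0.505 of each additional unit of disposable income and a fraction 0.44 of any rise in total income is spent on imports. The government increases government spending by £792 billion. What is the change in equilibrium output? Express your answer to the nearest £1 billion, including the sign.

Expenditure multiplier = 1/(1 − c + m) = 1/(1 − 0.505 + 0.44) = 1/0.935 ≈ 1.07.
ΔY = k × ΔG = (+£792 billion) / 0.935 ≈ +£847 billion.

+£847 billion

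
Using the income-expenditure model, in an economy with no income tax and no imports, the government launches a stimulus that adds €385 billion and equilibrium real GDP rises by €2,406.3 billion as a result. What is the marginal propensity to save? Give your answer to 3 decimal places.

Implied spending multiplier k = ΔY/ΔG = 2,406.3/385 ≈ 6.2501.
Since k = 1/(1 − MPC), MPC = 1 − 1/k = 1 − ΔG/ΔY = 1 − 385/2,406.3 ≈ 0.840.
MPS = 1 − MPC = 0.160.

0.160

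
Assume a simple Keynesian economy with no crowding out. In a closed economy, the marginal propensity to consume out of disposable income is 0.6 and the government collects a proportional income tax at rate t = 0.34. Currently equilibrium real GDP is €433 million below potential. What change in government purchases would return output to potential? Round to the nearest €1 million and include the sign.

Spending multiplier = 1/(1 − c(1−t)) = 1/(1 − 0.6×0.66) = 1/0.604 ≈ 1.656.
Need ΔY = +€433 million, so ΔG = ΔY/k = (+€433 million) × 0.604 ≈ +€262 million.
The government should increase government purchases by €262 million.

+€262 million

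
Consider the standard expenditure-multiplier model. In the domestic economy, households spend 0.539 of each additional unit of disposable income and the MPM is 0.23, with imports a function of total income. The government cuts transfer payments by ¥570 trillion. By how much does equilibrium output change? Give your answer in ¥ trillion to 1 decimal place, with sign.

The transfer change shifts disposable income by −¥570 trillion, so first-round consumption changes by c·ΔTR = 0.539 × (−¥570 trillion) = −¥307.23 trillion.
Expenditure multiplier = 1/(1 − c + m) = 1/(1 − 0.539 + 0.23) = 1/0.691 ≈ 1.447.
The transfer multiplier is c × k ≈ 0.78, so ΔY = k × (c·ΔTR) = (−¥307.23 trillion) / 0.691 ≈ −¥444.6 trillion.

−¥444.6 trillion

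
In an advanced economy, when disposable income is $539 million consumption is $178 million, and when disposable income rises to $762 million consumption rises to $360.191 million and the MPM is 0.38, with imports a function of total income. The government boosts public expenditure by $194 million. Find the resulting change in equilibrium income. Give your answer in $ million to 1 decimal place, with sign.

MPC = ΔC/ΔYd = (360.191 − 178)/(762 − 539) = 182.191/223 = 0.817.
Government-spending multiplier = 1/(1 − c + m) = 1/(1 − 0.817 + 0.38) = 1/0.563 ≈ 1.776.
ΔY = k × ΔG = (+$194 million) / 0.563 ≈ +$344.6 million.

+$344.6 million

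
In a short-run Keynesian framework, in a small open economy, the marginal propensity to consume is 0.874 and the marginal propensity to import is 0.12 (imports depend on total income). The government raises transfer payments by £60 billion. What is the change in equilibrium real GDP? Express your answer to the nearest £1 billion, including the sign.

The transfer change shifts disposable income by +£60 billion, so first-round consumption changes by c·ΔTR = 0.874 × (+£60 billion) = +£52.44 billion.
Expenditure multiplier = 1/(1 − c + m) = 1/(1 − 0.874 + 0.12) = 1/0.246 ≈ 4.065.
The transfer multiplier is c × k ≈ 3.553, so ΔY = k × (c·ΔTR) = (+£52.44 billion) / 0.246 ≈ +£213 billion.

+£213 billion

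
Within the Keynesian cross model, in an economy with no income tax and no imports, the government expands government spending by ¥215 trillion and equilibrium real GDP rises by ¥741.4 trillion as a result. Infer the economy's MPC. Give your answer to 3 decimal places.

0.710

Implied spending multiplier k = ΔY/ΔG = 741.4/215 ≈ 3.4484.
Since k = 1/(1 − MPC), MPC = 1 − 1/k = 1 − ΔG/ΔY = 1 − 215/741.4 ≈ 0.710.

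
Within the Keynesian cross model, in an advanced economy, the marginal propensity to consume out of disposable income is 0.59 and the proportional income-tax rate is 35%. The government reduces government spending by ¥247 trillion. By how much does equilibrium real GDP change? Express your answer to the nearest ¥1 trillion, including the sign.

−¥401 trillion

Expenditure multiplier = 1/(1 − c(1−t)) = 1/(1 − 0.59×0.65) = 1/0.6165 ≈ 1.622.
ΔY = k × ΔG = (−¥247 trillion) / 0.6165 ≈ −¥401 trillion.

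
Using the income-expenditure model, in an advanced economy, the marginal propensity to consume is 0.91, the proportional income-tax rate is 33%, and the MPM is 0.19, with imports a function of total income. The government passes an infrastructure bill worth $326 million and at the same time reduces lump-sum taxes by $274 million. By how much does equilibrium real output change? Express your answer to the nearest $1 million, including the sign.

+$991 million

Expenditure multiplier = 1/(1 − c(1−t) + m) = 1/(1 − 0.91×0.67 + 0.19) = 1/0.5803 ≈ 1.723.
ΔG contributes k·ΔG = (+$326 million) / 0.5803 ≈ +$561.8 million.
ΔT of −$274 million changes first-round spending by −c·ΔT = +$249.34 million, contributing k·(−c·ΔT) = (+$249.34 million) / 0.5803 ≈ +$429.7 million.
Net ΔY = k(ΔG − c·ΔT) = (+$575.34 million) / 0.5803 ≈ +$991 million.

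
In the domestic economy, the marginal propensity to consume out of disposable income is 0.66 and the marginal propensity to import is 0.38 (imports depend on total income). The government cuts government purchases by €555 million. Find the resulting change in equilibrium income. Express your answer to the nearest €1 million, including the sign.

Spending multiplier = 1/(1 − c + m) = 1/(1 − 0.66 + 0.38) = 1/0.72 ≈ 1.389.
ΔY = k × ΔG = (−€555 million) / 0.72 ≈ −€771 million.

−€771 million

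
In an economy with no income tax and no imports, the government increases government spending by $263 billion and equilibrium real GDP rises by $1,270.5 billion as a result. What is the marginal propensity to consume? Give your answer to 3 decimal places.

Implied spending multiplier k = ΔY/ΔG = 1,270.5/263 ≈ 4.8308.
Since k = 1/(1 − MPC), MPC = 1 − 1/k = 1 − ΔG/ΔY = 1 − 263/1,270.5 ≈ 0.793.

0.793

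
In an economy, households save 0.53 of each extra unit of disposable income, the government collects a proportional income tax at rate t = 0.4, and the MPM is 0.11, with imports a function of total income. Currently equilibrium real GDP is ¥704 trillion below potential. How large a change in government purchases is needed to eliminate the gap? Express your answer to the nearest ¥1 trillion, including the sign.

+¥583 trillion

MPC = 1 − MPS = 1 − 0.53 = 0.47.
Spending multiplier = 1/(1 − c(1−t) + m) = 1/(1 − 0.47×0.6 + 0.11) = 1/0.828 ≈ 1.208.
Need ΔY = +¥704 trillion, so ΔG = ΔY/k = (+¥704 trillion) × 0.828 ≈ +¥583 trillion.
The government should increase government purchases by ¥583 trillion.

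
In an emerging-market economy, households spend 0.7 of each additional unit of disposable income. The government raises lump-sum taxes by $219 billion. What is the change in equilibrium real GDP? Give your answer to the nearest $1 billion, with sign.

−$511 billion

A lump-sum tax change of +$219 billion shifts disposable income by −$219 billion; first-round consumption changes by −c × ΔT = −0.7 × (+$219 billion) = −$153.3 billion.
Expenditure multiplier = 1/(1 − MPC) = 1/(1 − 0.7) = 1/0.3 ≈ 3.333.
The tax multiplier is −c × k ≈ −2.333, so ΔY = k × (−c·ΔT) = (−$153.3 billion) / 0.3 = −$511 billion.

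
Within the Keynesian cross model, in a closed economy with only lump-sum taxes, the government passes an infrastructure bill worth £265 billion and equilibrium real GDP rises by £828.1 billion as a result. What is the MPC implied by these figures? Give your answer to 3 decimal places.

0.680

Implied spending multiplier k = ΔY/ΔG = 828.1/265 ≈ 3.1249.
Since k = 1/(1 − MPC), MPC = 1 − 1/k = 1 − ΔG/ΔY = 1 − 265/828.1 ≈ 0.680.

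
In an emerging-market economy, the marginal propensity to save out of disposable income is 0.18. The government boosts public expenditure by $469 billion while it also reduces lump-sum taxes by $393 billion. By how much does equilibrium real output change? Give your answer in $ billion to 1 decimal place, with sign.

+$4,395.9 billion

MPC = 1 − MPS = 1 − 0.18 = 0.82.
Expenditure multiplier = 1/(1 − MPC) = 1/(1 − 0.82) = 1/0.18 ≈ 5.556.
ΔG contributes k·ΔG = (+$469 billion) / 0.18 ≈ +$2,605.6 billion.
ΔT of −$393 billion changes first-round spending by −c·ΔT = +$322.26 billion, contributing k·(−c·ΔT) = (+$322.26 billion) / 0.18 ≈ +$1,790.3 billion.
Net ΔY = k(ΔG − c·ΔT) = (+$791.26 billion) / 0.18 ≈ +$4,395.9 billion.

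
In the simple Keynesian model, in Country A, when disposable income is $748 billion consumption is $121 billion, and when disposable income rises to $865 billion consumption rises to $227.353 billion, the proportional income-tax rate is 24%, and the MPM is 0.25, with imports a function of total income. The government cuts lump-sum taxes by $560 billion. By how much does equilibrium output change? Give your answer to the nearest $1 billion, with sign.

+$910 billion

MPC = ΔC/ΔYd = (227.353 − 121)/(865 − 748) = 106.353/117 = 0.909.
A lump-sum tax change of −$560 billion shifts disposable income by +$560 billion; first-round consumption changes by −c × ΔT = −0.909 × (−$560 billion) = +$509.04 billion.
Expenditure multiplier = 1/(1 − c(1−t) + m) = 1/(1 − 0.909×0.76 + 0.25) = 1/0.55916 ≈ 1.788.
The tax multiplier is −c × k ≈ −1.626, so ΔY = k × (−c·ΔT) = (+$509.04 billion) / 0.55916 ≈ +$910 billion.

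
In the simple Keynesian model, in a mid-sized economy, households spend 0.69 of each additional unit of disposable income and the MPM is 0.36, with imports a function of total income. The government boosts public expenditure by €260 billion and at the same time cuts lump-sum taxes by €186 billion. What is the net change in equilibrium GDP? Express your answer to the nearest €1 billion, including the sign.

Expenditure multiplier = 1/(1 − c + m) = 1/(1 − 0.69 + 0.36) = 1/0.67 ≈ 1.493.
ΔG contributes k·ΔG = (+€260 billion) / 0.67 ≈ +€388.1 billion.
ΔT of −€186 billion changes first-round spending by −c·ΔT = +€128.34 billion, contributing k·(−c·ΔT) = (+€128.34 billion) / 0.67 ≈ +€191.6 billion.
Net ΔY = k(ΔG − c·ΔT) = (+€388.34 billion) / 0.67 ≈ +€580 billion.

+€580 billion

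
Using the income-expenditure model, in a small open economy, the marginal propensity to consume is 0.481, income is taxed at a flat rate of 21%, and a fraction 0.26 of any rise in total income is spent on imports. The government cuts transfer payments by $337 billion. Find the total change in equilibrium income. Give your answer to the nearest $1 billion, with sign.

The transfer change shifts disposable income by −$337 billion, so first-round consumption changes by c·ΔTR = 0.481 × (−$337 billion) = −$162.097 billion.
Expenditure multiplier = 1/(1 − c(1−t) + m) = 1/(1 − 0.481×0.79 + 0.26) = 1/0.88001 ≈ 1.136.
The transfer multiplier is c × k ≈ 0.547, so ΔY = k × (c·ΔTR) = (−$162.097 billion) / 0.88001 ≈ −$184 billion.

−$184 billion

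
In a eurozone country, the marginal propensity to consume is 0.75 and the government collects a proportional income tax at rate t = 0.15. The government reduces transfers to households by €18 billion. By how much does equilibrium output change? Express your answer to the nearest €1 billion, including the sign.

The transfer change shifts disposable income by −€18 billion, so first-round consumption changes by c·ΔTR = 0.75 × (−€18 billion) = −€13.5 billion.
Expenditure multiplier = 1/(1 − c(1−t)) = 1/(1 − 0.75×0.85) = 1/0.3625 ≈ 2.759.
The transfer multiplier is c × k ≈ 2.069, so ΔY = k × (c·ΔTR) = (−€13.5 billion) / 0.3625 ≈ −€37 billion.

−€37 billion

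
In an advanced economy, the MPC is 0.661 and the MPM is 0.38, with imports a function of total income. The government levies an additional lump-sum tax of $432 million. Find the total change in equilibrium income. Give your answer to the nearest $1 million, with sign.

A lump-sum tax change of +$432 million shifts disposable income by −$432 million; first-round consumption changes by −c × ΔT = −0.661 × (+$432 million) = −$285.552 million.
Expenditure multiplier = 1/(1 − c + m) = 1/(1 − 0.661 + 0.38) = 1/0.719 ≈ 1.391.
The tax multiplier is −c × k ≈ −0.919, so ΔY = k × (−c·ΔT) = (−$285.552 million) / 0.719 ≈ −$397 million.

−$397 million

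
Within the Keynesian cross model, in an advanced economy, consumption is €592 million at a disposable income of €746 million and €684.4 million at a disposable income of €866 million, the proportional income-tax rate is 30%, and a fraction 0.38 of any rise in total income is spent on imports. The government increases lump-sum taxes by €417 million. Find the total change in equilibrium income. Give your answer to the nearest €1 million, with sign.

MPC = ΔC/ΔYd = (684.4 − 592)/(866 − 746) = 92.4/120 = 0.77.
A lump-sum tax change of +€417 million shifts disposable income by −€417 million; first-round consumption changes by −c × ΔT = −0.77 × (+€417 million) = −€321.09 million.
Expenditure multiplier = 1/(1 − c(1−t) + m) = 1/(1 − 0.77×0.7 + 0.38) = 1/0.841 ≈ 1.189.
The tax multiplier is −c × k ≈ −0.916, so ΔY = k × (−c·ΔT) = (−€321.09 million) / 0.841 ≈ −€382 million.

−€382 million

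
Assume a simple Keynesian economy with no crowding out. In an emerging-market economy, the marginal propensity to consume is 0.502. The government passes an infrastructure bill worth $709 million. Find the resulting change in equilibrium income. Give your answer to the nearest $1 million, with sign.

Spending multiplier = 1/(1 − MPC) = 1/(1 − 0.502) = 1/0.498 ≈ 2.008.
ΔY = k × ΔG = (+$709 million) / 0.498 ≈ +$1,424 million.

+$1,424 million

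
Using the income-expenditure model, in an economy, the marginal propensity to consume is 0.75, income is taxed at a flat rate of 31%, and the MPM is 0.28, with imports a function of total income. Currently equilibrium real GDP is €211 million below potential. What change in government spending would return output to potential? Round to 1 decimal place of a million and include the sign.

+€160.9 million

Spending multiplier = 1/(1 − c(1−t) + m) = 1/(1 − 0.75×0.69 + 0.28) = 1/0.7625 ≈ 1.311.
Need ΔY = +€211 million, so ΔG = ΔY/k = (+€211 million) × 0.7625 ≈ +€160.9 million.
The government should increase government spending by €160.9 million.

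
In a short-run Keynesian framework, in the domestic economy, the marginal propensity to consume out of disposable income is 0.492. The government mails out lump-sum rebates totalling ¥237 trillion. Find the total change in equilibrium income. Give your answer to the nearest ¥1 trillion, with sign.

+¥230 trillion

A lump-sum tax change of −¥237 trillion shifts disposable income by +¥237 trillion; first-round consumption changes by −c × ΔT = −0.492 × (−¥237 trillion) = +¥116.604 trillion.
Expenditure multiplier = 1/(1 − MPC) = 1/(1 − 0.492) = 1/0.508 ≈ 1.969.
The tax multiplier is −c × k ≈ −0.969, so ΔY = k × (−c·ΔT) = (+¥116.604 trillion) / 0.508 ≈ +¥230 trillion.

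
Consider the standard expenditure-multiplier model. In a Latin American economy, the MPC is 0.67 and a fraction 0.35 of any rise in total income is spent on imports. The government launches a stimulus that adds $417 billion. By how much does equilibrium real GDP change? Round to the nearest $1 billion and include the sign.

+$613 billion

Expenditure multiplier = 1/(1 − c + m) = 1/(1 − 0.67 + 0.35) = 1/0.68 ≈ 1.471.
ΔY = k × ΔG = (+$417 billion) / 0.68 ≈ +$613 billion.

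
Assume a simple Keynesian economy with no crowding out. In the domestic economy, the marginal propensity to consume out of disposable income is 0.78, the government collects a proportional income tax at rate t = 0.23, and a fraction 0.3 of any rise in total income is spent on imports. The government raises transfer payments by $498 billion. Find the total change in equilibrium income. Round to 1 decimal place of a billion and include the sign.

+$555.4 billion

The transfer change shifts disposable income by +$498 billion, so first-round consumption changes by c·ΔTR = 0.78 × (+$498 billion) = +$388.44 billion.
Expenditure multiplier = 1/(1 − c(1−t) + m) = 1/(1 − 0.78×0.77 + 0.3) = 1/0.6994 ≈ 1.43.
The transfer multiplier is c × k ≈ 1.115, so ΔY = k × (c·ΔTR) = (+$388.44 billion) / 0.6994 ≈ +$555.4 billion.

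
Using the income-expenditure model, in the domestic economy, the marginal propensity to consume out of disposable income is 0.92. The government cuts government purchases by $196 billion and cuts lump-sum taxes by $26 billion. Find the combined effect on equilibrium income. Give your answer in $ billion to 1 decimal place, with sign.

−$2,151.0 billion

Expenditure multiplier = 1/(1 − MPC) = 1/(1 − 0.92) = 1/0.08 = 12.5.
ΔG contributes k·ΔG = (−$196 billion) / 0.08 = −$2,450 billion.
ΔT of −$26 billion changes first-round spending by −c·ΔT = +$23.92 billion, contributing k·(−c·ΔT) = (+$23.92 billion) / 0.08 = +$299 billion.
Net ΔY = k(ΔG − c·ΔT) = (−$172.08 billion) / 0.08 = −$2,151 billion.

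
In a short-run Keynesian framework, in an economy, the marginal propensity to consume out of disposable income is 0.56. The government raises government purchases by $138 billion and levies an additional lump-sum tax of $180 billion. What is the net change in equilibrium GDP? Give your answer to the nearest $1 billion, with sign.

+$85 billion

Expenditure multiplier = 1/(1 − MPC) = 1/(1 − 0.56) = 1/0.44 ≈ 2.273.
ΔG contributes k·ΔG = (+$138 billion) / 0.44 ≈ +$313.6 billion.
ΔT of +$180 billion changes first-round spending by −c·ΔT = −$100.8 billion, contributing k·(−c·ΔT) = (−$100.8 billion) / 0.44 ≈ −$229.1 billion.
Net ΔY = k(ΔG − c·ΔT) = (+$37.2 billion) / 0.44 ≈ +$85 billion.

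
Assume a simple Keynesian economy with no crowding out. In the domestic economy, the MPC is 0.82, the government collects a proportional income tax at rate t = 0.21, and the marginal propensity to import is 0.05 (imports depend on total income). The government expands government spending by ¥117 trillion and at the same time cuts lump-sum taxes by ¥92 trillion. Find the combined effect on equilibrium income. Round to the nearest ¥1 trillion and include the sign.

+¥478 trillion

Expenditure multiplier = 1/(1 − c(1−t) + m) = 1/(1 − 0.82×0.79 + 0.05) = 1/0.4022 ≈ 2.486.
ΔG contributes k·ΔG = (+¥117 trillion) / 0.4022 ≈ +¥290.9 trillion.
ΔT of −¥92 trillion changes first-round spending by −c·ΔT = +¥75.44 trillion, contributing k·(−c·ΔT) = (+¥75.44 trillion) / 0.4022 ≈ +¥187.6 trillion.
Net ΔY = k(ΔG − c·ΔT) = (+¥192.44 trillion) / 0.4022 ≈ +¥478 trillion.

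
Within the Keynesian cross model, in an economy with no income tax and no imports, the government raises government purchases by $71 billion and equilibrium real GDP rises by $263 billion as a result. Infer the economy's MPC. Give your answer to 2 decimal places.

0.73

Implied spending multiplier k = ΔY/ΔG = 263/71 ≈ 3.7042.
Since k = 1/(1 − MPC), MPC = 1 − 1/k = 1 − ΔG/ΔY = 1 − 71/263 ≈ 0.73.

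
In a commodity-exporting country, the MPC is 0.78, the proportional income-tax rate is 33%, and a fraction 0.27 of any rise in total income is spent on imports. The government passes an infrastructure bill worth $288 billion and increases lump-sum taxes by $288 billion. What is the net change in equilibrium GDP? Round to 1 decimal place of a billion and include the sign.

+$84.8 billion

Expenditure multiplier = 1/(1 − c(1−t) + m) = 1/(1 − 0.78×0.67 + 0.27) = 1/0.7474 ≈ 1.338.
ΔG contributes k·ΔG = (+$288 billion) / 0.7474 ≈ +$385.3 billion.
ΔT of +$288 billion changes first-round spending by −c·ΔT = −$224.64 billion, contributing k·(−c·ΔT) = (−$224.64 billion) / 0.7474 ≈ −$300.6 billion.
Net ΔY = k(ΔG − c·ΔT) = (+$63.36 billion) / 0.7474 ≈ +$84.8 billion.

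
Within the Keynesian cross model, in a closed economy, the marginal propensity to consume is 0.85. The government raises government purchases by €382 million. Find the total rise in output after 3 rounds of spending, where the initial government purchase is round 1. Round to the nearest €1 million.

€983 million

Round 1 adds ΔG = €382 million; each later round is MPC = 0.85 times the previous.
After 3 rounds: 382 + 324.7 + 275.995 = ΔG·(1 − c^3)/(1 − c) = 382 × (1 − 0.614125)/0.15 ≈ €983 million.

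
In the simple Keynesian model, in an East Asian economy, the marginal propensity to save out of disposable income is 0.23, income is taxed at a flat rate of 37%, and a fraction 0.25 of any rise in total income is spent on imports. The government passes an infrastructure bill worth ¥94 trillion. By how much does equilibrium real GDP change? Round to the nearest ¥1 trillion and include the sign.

MPC = 1 − MPS = 1 − 0.23 = 0.77.
Government-spending multiplier = 1/(1 − c(1−t) + m) = 1/(1 − 0.77×0.63 + 0.25) = 1/0.7649 ≈ 1.307.
ΔY = k × ΔG = (+¥94 trillion) / 0.7649 ≈ +¥123 trillion.

+¥123 trillion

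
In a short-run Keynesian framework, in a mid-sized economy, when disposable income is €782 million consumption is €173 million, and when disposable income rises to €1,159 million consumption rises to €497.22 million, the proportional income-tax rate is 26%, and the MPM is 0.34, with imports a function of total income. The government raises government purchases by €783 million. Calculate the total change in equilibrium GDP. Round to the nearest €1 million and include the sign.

MPC = ΔC/ΔYd = (497.22 − 173)/(1,159 − 782) = 324.22/377 = 0.86.
Spending multiplier = 1/(1 − c(1−t) + m) = 1/(1 − 0.86×0.74 + 0.34) = 1/0.7036 ≈ 1.421.
ΔY = k × ΔG = (+€783 million) / 0.7036 ≈ +€1,113 million.

+€1,113 million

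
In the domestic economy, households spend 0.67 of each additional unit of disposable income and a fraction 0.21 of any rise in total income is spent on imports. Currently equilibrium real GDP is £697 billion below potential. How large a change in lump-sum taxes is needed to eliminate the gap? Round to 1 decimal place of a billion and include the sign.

−£561.8 billion

Spending multiplier = 1/(1 − c + m) = 1/(1 − 0.67 + 0.21) = 1/0.54 ≈ 1.852.
Tax multiplier = −c·k = −0.67/0.54 ≈ −1.241. Need ΔY = +£697 billion, so ΔT = ΔY/(−c·k) = −(+£697 billion) × 0.54 / 0.67 ≈ −£561.8 billion.
The government should cut lump-sum taxes by £561.8 billion.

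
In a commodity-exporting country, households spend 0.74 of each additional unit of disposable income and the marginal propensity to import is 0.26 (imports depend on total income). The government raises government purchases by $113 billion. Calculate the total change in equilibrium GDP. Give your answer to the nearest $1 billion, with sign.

Spending multiplier = 1/(1 − c + m) = 1/(1 − 0.74 + 0.26) = 1/0.52 ≈ 1.923.
ΔY = k × ΔG = (+$113 billion) / 0.52 ≈ +$217 billion.

+$217 billion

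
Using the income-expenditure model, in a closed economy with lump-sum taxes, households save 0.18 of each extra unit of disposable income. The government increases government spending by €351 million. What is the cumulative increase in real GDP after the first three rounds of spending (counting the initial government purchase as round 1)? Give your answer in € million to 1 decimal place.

€874.8 million

MPC = 1 − MPS = 1 − 0.18 = 0.82.
Round 1 adds ΔG = €351 million; each later round is MPC = 0.82 times the previous.
After 3 rounds: 351 + 287.82 + 236.0124 = ΔG·(1 − c^3)/(1 − c) = 351 × (1 − 0.551368)/0.18 ≈ €874.8 million.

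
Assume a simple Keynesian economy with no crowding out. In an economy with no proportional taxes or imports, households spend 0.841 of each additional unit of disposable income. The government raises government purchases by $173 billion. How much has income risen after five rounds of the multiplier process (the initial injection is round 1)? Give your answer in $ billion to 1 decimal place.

Round 1 adds ΔG = $173 billion; each later round is MPC = 0.841 times the previous.
After 5 rounds: 173 + 145.493 + 122.359613 + 102.904434533 + 86.542629442253 = ΔG·(1 − c^5)/(1 − c) = 173 × (1 − 0.420707233300201)/0.159 ≈ $630.3 billion.

$630.3 billion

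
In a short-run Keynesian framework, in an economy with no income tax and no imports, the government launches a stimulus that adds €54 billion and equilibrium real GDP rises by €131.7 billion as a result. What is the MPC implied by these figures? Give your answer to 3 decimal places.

Implied spending multiplier k = ΔY/ΔG = 131.7/54 ≈ 2.4389.
Since k = 1/(1 − MPC), MPC = 1 − 1/k = 1 − ΔG/ΔY = 1 − 54/131.7 ≈ 0.590.

0.590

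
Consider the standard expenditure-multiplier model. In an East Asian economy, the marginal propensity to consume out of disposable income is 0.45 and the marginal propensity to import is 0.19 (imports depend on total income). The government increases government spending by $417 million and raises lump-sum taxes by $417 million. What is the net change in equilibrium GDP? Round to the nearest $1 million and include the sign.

+$310 million

Expenditure multiplier = 1/(1 − c + m) = 1/(1 − 0.45 + 0.19) = 1/0.74 ≈ 1.351.
ΔG contributes k·ΔG = (+$417 million) / 0.74 ≈ +$563.5 million.
ΔT of +$417 million changes first-round spending by −c·ΔT = −$187.65 million, contributing k·(−c·ΔT) = (−$187.65 million) / 0.74 ≈ −$253.6 million.
Net ΔY = k(ΔG − c·ΔT) = (+$229.35 million) / 0.74 ≈ +$310 million.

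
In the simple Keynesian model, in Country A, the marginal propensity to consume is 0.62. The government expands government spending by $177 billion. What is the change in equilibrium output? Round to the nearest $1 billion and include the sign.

+$466 billion

Expenditure multiplier = 1/(1 − MPC) = 1/(1 − 0.62) = 1/0.38 ≈ 2.632.
ΔY = k × ΔG = (+$177 billion) / 0.38 ≈ +$466 billion.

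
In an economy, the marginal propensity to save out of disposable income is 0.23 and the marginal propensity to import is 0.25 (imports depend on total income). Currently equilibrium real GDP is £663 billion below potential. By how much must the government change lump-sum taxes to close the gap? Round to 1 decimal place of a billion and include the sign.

MPC = 1 − MPS = 1 − 0.23 = 0.77.
Spending multiplier = 1/(1 − c + m) = 1/(1 − 0.77 + 0.25) = 1/0.48 ≈ 2.083.
Tax multiplier = −c·k = −0.77/0.48 ≈ −1.604. Need ΔY = +£663 billion, so ΔT = ΔY/(−c·k) = −(+£663 billion) × 0.48 / 0.77 ≈ −£413.3 billion.
The government should cut lump-sum taxes by £413.3 billion.

−£413.3 billion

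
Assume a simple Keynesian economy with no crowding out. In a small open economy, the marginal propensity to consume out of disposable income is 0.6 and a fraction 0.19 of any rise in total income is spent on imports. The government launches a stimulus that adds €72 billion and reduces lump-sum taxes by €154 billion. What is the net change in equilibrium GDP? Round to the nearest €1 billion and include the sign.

+€279 billion

Expenditure multiplier = 1/(1 − c + m) = 1/(1 − 0.6 + 0.19) = 1/0.59 ≈ 1.695.
ΔG contributes k·ΔG = (+€72 billion) / 0.59 ≈ +€122 billion.
ΔT of −€154 billion changes first-round spending by −c·ΔT = +€92.4 billion, contributing k·(−c·ΔT) = (+€92.4 billion) / 0.59 ≈ +€156.6 billion.
Net ΔY = k(ΔG − c·ΔT) = (+€164.4 billion) / 0.59 ≈ +€279 billion.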